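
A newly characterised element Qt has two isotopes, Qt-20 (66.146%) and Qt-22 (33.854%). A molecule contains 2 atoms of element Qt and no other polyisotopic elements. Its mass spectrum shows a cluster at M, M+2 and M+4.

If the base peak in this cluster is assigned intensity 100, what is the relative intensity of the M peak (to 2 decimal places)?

97.69

Binomial terms of (0.66146 + 0.33854)^2: M 0.4375, M+2 0.4479, M+4 0.1146 → M+2 is the base peak.
P(M+2) = C(2,1) × 0.66146^1 × 0.33854^1 = 2 × 0.66146 × 0.33854 = 0.447861 (base)
P(M) = C(2,0) × 0.66146^2 × 0.33854^0 = 1 × 0.43752933 × 1.0000 = 0.437529
Relative intensity = 0.437529 / 0.447861 × 100 = 97.69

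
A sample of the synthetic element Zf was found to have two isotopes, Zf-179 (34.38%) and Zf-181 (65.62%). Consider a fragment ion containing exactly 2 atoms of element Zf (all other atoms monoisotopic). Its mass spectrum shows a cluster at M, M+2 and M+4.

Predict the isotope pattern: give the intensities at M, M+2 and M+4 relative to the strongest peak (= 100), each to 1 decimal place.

26.2 : 100.0 : 95.4

Each Zf atom is independently Zf-179 (p = 0.3438) or Zf-181 (q = 0.6562); the cluster is the binomial expansion (p + q)^2.
P(M) = 0.3438^2 = 0.118198
P(M+2) = 2 × 0.3438^1 × 0.6562^1 = 0.451203
P(M+4) = 0.6562^2 = 0.430598
The M+2 peak is largest (0.451203); scaling to 100 gives 26.2 : 100.0 : 95.4.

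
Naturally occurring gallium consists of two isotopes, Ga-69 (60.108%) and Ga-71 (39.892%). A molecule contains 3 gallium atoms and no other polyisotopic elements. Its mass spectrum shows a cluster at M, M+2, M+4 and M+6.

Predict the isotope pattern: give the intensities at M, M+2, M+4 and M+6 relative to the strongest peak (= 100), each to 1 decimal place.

50.2 : 100.0 : 66.4 : 14.7

Expanding (0.60108 + 0.39892)^3:
P(M) = 0.60108^3 = 0.217169
P(M+2) = 3 × 0.60108^2 × 0.39892^1 = 0.432386
P(M+4) = 3 × 0.60108^1 × 0.39892^2 = 0.286963
P(M+6) = 0.39892^3 = 0.063483
The M+2 peak is largest (0.432386); scaling to 100 gives 50.2 : 100.0 : 66.4 : 14.7.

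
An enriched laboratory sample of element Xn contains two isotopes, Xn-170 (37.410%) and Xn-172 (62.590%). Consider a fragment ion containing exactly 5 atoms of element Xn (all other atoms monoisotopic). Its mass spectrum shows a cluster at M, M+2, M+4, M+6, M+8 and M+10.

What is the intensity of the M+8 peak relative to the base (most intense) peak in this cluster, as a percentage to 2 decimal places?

Term probabilities: M 0.0073, M+2 0.0613, M+4 0.2051, M+6 0.3432, M+8 0.2871, M+10 0.0961. Base peak = M+6.
P(M+6) = C(5,3) × 0.37410^2 × 0.62590^3 = 10 × 0.13995081 × 0.24519683 = 0.343155 (base)
P(M+8) = C(5,4) × 0.37410^1 × 0.62590^4 = 5 × 0.3741 × 0.1534687 = 0.287063
Relative intensity = 0.287063 / 0.343155 × 100 = 83.65

83.65%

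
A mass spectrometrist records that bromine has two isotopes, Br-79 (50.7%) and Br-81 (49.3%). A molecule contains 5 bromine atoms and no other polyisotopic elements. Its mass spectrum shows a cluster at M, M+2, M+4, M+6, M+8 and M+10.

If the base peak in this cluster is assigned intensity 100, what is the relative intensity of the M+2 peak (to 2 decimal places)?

Term probabilities: M 0.0335, M+2 0.1629, M+4 0.3168, M+6 0.3080, M+8 0.1497, M+10 0.0291. Base peak = M+4.
P(M+4) = C(5,2) × 0.507^3 × 0.493^2 = 10 × 0.13032384 × 0.243049 = 0.316751 (base)
P(M+2) = C(5,1) × 0.507^4 × 0.493^1 = 5 × 0.06607419 × 0.4930 = 0.162873
Relative intensity = 0.162873 / 0.316751 × 100 = 51.42

51.42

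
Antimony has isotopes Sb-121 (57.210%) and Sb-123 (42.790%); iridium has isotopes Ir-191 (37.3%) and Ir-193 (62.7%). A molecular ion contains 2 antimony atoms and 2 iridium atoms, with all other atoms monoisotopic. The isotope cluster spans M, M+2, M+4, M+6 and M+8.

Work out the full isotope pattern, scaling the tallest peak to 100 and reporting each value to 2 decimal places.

11.88 : 57.73 : 100.00 : 72.59 : 18.79

Antimony pattern (n=2): 0.32729841 : 0.48960318 : 0.18309841
Iridium pattern (n=2): 0.139129 : 0.467742 : 0.393129
Convolve the two distributions (both contribute in 2-u steps):
  M: 0.32729841×0.139129 = 0.045537
  M+2: 0.32729841×0.467742 + 0.48960318×0.139129 = 0.221209
  M+4: 0.32729841×0.393129 + 0.48960318×0.467742 + 0.18309841×0.139129 = 0.383153
  M+6: 0.48960318×0.393129 + 0.18309841×0.467742 = 0.278120
  M+8: 0.18309841×0.393129 = 0.071981
Scale to base peak (0.383153) = 100: 11.88 : 57.73 : 100.00 : 72.59 : 18.79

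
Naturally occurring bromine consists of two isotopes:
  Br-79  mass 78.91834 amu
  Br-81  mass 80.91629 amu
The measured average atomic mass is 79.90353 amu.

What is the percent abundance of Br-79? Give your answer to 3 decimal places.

With x = fraction of Br-79 (so Br-81 is 1 − x):
78.91834·x + 80.91629·(1 − x) = 79.90353
(78.91834 − 80.91629)·x = 79.90353 − 80.91629
x = -1.01276 / -1.99795 = 0.50690 → 50.690% Br-79, 49.310% Br-81.

50.690%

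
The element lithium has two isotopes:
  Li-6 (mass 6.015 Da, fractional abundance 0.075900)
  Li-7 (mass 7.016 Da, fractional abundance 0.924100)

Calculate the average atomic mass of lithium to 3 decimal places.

6.940 Da

Weight each isotope mass by its fractional abundance: 0.075900 × 6.015 + 0.924100 × 7.016
= 0.4565 + 6.4835 = 6.9400 Da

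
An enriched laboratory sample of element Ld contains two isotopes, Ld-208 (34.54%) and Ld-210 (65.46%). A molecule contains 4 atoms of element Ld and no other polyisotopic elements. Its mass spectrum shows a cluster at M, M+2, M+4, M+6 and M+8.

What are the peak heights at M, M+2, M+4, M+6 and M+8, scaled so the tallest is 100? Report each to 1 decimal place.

Each Ld atom is independently Ld-208 (p = 0.3454) or Ld-210 (q = 0.6546); the cluster is the binomial expansion (p + q)^4.
P(M) = 0.3454^4 = 0.014233
P(M+2) = 4 × 0.3454^3 × 0.6546^1 = 0.107895
P(M+4) = 6 × 0.3454^2 × 0.6546^2 = 0.306724
P(M+6) = 4 × 0.3454^1 × 0.6546^3 = 0.387534
P(M+8) = 0.6546^4 = 0.183613
The M+6 peak is largest (0.387534); scaling to 100 gives 3.7 : 27.8 : 79.1 : 100.0 : 47.4.

3.7 : 27.8 : 79.1 : 100.0 : 47.4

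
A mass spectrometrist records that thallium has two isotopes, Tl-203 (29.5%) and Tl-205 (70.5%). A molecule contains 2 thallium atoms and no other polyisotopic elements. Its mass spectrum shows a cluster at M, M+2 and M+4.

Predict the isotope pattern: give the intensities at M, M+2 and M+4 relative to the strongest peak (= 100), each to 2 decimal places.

The 2 Tl atoms are independent, so intensities follow the terms of (0.295 + 0.705)^2.
P(M) = 0.295^2 = 0.087025
P(M+2) = 2 × 0.295^1 × 0.705^1 = 0.415950
P(M+4) = 0.705^2 = 0.497025
The M+4 peak is largest (0.497025); scaling to 100 gives 17.51 : 83.69 : 100.00.

17.51 : 83.69 : 100.00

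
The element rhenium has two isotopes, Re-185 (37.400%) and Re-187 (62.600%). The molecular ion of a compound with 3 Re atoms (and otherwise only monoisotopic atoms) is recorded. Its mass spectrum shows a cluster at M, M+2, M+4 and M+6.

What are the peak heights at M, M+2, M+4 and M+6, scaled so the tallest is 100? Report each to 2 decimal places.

11.90 : 59.74 : 100.00 : 55.79

The 3 Re atoms are independent, so intensities follow the terms of (0.37400 + 0.62600)^3.
P(M) = 0.37400^3 = 0.052314
P(M+2) = 3 × 0.37400^2 × 0.62600^1 = 0.262687
P(M+4) = 3 × 0.37400^1 × 0.62600^2 = 0.439685
P(M+6) = 0.62600^3 = 0.245314
The M+4 peak is largest (0.439685); scaling to 100 gives 11.90 : 59.74 : 100.00 : 55.79.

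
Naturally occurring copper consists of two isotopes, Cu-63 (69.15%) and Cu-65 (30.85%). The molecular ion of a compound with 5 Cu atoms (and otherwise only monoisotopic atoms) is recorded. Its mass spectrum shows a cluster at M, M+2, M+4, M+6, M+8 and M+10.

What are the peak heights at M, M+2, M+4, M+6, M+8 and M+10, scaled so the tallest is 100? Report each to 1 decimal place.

44.8 : 100.0 : 89.2 : 39.8 : 8.9 : 0.8

Expanding (0.6915 + 0.3085)^5:
P(M) = 0.6915^5 = 0.158111
P(M+2) = 5 × 0.6915^4 × 0.3085^1 = 0.352691
P(M+4) = 10 × 0.6915^3 × 0.3085^2 = 0.314693
P(M+6) = 10 × 0.6915^2 × 0.3085^3 = 0.140394
P(M+8) = 5 × 0.6915^1 × 0.3085^4 = 0.031317
P(M+10) = 0.3085^5 = 0.002794
The M+2 peak is largest (0.352691); scaling to 100 gives 44.8 : 100.0 : 89.2 : 39.8 : 8.9 : 0.8.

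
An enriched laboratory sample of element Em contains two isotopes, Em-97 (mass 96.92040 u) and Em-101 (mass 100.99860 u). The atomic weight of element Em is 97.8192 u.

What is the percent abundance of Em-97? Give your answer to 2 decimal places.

Writing the weighted mean with unknown fraction x of Em-97:
96.92040·x + 100.99860·(1 − x) = 97.8192
(96.92040 − 100.99860)·x = 97.8192 − 100.99860
x = -3.17940 / -4.07820 = 0.77961 → 77.96% Em-97, 22.04% Em-101.

77.96%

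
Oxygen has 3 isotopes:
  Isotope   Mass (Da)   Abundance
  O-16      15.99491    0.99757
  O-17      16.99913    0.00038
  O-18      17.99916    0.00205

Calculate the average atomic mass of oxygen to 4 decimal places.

15.9994 Da

Weight each isotope mass by its fractional abundance: 0.99757 × 15.99491 + 0.00038 × 16.99913 + 0.00205 × 17.99916
= 15.956042 + 0.006460 + 0.036898 = 15.999400 Da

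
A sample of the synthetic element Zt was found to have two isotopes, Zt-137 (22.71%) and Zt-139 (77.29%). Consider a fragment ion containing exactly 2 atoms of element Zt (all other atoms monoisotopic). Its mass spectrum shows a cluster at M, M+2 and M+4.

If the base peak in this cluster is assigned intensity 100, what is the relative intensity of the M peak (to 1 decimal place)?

8.6

(0.2271 + 0.7729)^2 gives M 0.0516, M+2 0.3511, M+4 0.5974; the largest is M+4.
P(M+4) = C(2,2) × 0.2271^0 × 0.7729^2 = 1 × 1.0000 × 0.59737441 = 0.597374 (base)
P(M) = C(2,0) × 0.2271^2 × 0.7729^0 = 1 × 0.05157441 × 1.0000 = 0.051574
Relative intensity = 0.051574 / 0.597374 × 100 = 8.6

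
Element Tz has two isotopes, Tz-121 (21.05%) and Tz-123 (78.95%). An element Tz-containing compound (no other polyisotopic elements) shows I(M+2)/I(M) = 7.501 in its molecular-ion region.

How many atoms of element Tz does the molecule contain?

2

The M+2/M ratio from n Tz atoms is n · q/p = n · 0.7895/0.2105.
n = 7.501 × 0.2105/0.7895 = 2.00 ≈ 2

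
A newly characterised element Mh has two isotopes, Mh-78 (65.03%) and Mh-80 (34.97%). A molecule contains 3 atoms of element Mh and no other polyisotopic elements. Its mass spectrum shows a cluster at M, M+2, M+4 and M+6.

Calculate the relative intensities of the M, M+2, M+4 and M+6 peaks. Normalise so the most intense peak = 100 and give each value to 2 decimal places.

61.99 : 100.00 : 53.78 : 9.64

Expanding (0.6503 + 0.3497)^3:
P(M) = 0.6503^3 = 0.275005
P(M+2) = 3 × 0.6503^2 × 0.3497^1 = 0.443654
P(M+4) = 3 × 0.6503^1 × 0.3497^2 = 0.238576
P(M+6) = 0.3497^3 = 0.042765
The M+2 peak is largest (0.443654); scaling to 100 gives 61.99 : 100.00 : 53.78 : 9.64.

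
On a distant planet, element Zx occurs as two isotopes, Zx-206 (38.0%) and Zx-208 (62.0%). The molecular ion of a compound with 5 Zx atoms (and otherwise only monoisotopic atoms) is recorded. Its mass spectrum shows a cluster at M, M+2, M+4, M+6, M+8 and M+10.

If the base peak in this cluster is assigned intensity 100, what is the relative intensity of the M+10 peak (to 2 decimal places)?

26.62

(0.380 + 0.620)^5 gives M 0.0079, M+2 0.0646, M+4 0.2109, M+6 0.3441, M+8 0.2808, M+10 0.0916; the largest is M+6.
P(M+6) = C(5,3) × 0.380^2 × 0.620^3 = 10 × 0.1444 × 0.238328 = 0.344146 (base)
P(M+10) = C(5,5) × 0.380^0 × 0.620^5 = 1 × 1.0000 × 0.09161328 = 0.091613
Relative intensity = 0.091613 / 0.344146 × 100 = 26.62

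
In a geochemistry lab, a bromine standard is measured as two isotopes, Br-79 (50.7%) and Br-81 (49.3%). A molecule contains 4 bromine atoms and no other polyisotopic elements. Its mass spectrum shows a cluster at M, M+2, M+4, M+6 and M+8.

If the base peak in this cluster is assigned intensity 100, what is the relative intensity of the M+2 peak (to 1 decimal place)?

Binomial terms of (0.507 + 0.493)^4: M 0.0661, M+2 0.2570, M+4 0.3749, M+6 0.2430, M+8 0.0591 → M+4 is the base peak.
P(M+4) = C(4,2) × 0.507^2 × 0.493^2 = 6 × 0.257049 × 0.243049 = 0.374853 (base)
P(M+2) = C(4,1) × 0.507^3 × 0.493^1 = 4 × 0.13032384 × 0.4930 = 0.256999
Relative intensity = 0.256999 / 0.374853 × 100 = 68.6

68.6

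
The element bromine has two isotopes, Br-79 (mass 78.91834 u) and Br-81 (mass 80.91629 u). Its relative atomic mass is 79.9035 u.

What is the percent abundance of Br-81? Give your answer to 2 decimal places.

49.31%

Let x be the fractional abundance of Br-79; then Br-81 has abundance 1 − x.
78.91834·x + 80.91629·(1 − x) = 79.9035
(78.91834 − 80.91629)·x = 79.9035 − 80.91629
x = -1.01279 / -1.99795 = 0.50691 → 50.69% Br-79, 49.31% Br-81.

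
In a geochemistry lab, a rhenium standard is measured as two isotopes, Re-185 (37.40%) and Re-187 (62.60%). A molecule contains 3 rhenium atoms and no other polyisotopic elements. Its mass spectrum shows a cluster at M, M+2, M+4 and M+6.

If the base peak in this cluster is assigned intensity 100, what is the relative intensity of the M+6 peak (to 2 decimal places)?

55.79

(0.3740 + 0.6260)^3 gives M 0.0523, M+2 0.2627, M+4 0.4397, M+6 0.2453; the largest is M+4.
P(M+4) = C(3,2) × 0.3740^1 × 0.6260^2 = 3 × 0.3740 × 0.391876 = 0.439685 (base)
P(M+6) = C(3,3) × 0.3740^0 × 0.6260^3 = 1 × 1.0000 × 0.24531438 = 0.245314
Relative intensity = 0.245314 / 0.439685 × 100 = 55.79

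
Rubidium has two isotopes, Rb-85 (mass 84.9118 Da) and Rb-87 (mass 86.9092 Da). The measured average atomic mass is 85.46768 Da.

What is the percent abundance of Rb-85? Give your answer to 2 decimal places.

Writing the weighted mean with unknown fraction x of Rb-85:
84.9118·x + 86.9092·(1 − x) = 85.46768
(84.9118 − 86.9092)·x = 85.46768 − 86.9092
x = -1.44152 / -1.9974 = 0.72170 → 72.17% Rb-85, 27.83% Rb-87.

72.17%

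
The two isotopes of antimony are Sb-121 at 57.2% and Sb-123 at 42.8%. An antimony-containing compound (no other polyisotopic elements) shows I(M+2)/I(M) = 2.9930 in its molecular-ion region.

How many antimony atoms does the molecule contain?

With n Sb atoms, P(M+2)/P(M) = C(n,1)·p^(n−1)q / p^n = n·q/p = n · 0.428/0.572.
n = 2.9930 × 0.572/0.428 = 4.00 ≈ 4

4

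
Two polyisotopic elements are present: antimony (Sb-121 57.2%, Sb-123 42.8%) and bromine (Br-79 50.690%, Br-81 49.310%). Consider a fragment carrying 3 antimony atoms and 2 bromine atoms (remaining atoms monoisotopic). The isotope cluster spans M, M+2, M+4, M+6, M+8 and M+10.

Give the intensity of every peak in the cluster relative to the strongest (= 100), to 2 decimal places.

14.30 : 59.92 : 100.00 : 83.09 : 34.38 : 5.67

Antimony pattern (n=3): 0.18714925 : 0.42010426 : 0.31434374 : 0.07840275
Bromine pattern (n=2): 0.25694761 : 0.49990478 : 0.24314761
Convolve the two distributions (both contribute in 2-u steps):
  M: 0.18714925×0.25694761 = 0.048088
  M+2: 0.18714925×0.49990478 + 0.42010426×0.25694761 = 0.201502
  M+4: 0.18714925×0.24314761 + 0.42010426×0.49990478 + 0.31434374×0.25694761 = 0.336287
  M+6: 0.42010426×0.24314761 + 0.31434374×0.49990478 + 0.07840275×0.25694761 = 0.279435
  M+8: 0.31434374×0.24314761 + 0.07840275×0.49990478 = 0.115626
  M+10: 0.07840275×0.24314761 = 0.019063
Scale to base peak (0.336287) = 100: 14.30 : 59.92 : 100.00 : 83.09 : 34.38 : 5.67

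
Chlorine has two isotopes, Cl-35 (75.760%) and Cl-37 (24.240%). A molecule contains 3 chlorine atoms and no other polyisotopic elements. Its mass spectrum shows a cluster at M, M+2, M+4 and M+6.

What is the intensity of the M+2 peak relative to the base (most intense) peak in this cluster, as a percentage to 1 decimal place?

Term probabilities: M 0.4348, M+2 0.4174, M+4 0.1335, M+6 0.0142. Base peak = M.
P(M) = C(3,0) × 0.75760^3 × 0.24240^0 = 1 × 0.4348304 × 1.0000 = 0.434830 (base)
P(M+2) = C(3,1) × 0.75760^2 × 0.24240^1 = 3 × 0.57395776 × 0.2424 = 0.417382
Relative intensity = 0.417382 / 0.434830 × 100 = 96.0

96.0%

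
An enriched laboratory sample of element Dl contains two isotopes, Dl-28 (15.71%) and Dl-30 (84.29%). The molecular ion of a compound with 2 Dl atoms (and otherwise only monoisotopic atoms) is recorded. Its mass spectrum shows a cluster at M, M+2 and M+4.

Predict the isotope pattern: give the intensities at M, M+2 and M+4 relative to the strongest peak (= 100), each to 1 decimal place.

Each Dl atom is independently Dl-28 (p = 0.1571) or Dl-30 (q = 0.8429); the cluster is the binomial expansion (p + q)^2.
P(M) = 0.1571^2 = 0.024680
P(M+2) = 2 × 0.1571^1 × 0.8429^1 = 0.264839
P(M+4) = 0.8429^2 = 0.710480
The M+4 peak is largest (0.710480); scaling to 100 gives 3.5 : 37.3 : 100.0.

3.5 : 37.3 : 100.0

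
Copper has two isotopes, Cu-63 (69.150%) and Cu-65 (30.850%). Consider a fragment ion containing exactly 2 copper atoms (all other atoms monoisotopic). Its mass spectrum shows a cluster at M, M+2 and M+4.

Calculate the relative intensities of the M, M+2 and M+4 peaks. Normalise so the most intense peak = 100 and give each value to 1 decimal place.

100.0 : 89.2 : 19.9

Each Cu atom is independently Cu-63 (p = 0.69150) or Cu-65 (q = 0.30850); the cluster is the binomial expansion (p + q)^2.
P(M) = 0.69150^2 = 0.478172
P(M+2) = 2 × 0.69150^1 × 0.30850^1 = 0.426656
P(M+4) = 0.30850^2 = 0.095172
The M peak is largest (0.478172); scaling to 100 gives 100.0 : 89.2 : 19.9.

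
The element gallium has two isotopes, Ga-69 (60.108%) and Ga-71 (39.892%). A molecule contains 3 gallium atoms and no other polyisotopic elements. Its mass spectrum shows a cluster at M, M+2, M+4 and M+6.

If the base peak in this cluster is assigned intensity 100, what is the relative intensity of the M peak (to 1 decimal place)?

Term probabilities: M 0.2172, M+2 0.4324, M+4 0.2870, M+6 0.0635. Base peak = M+2.
P(M+2) = C(3,1) × 0.60108^2 × 0.39892^1 = 3 × 0.36129717 × 0.39892 = 0.432386 (base)
P(M) = C(3,0) × 0.60108^3 × 0.39892^0 = 1 × 0.2171685 × 1.0000 = 0.217169
Relative intensity = 0.217169 / 0.432386 × 100 = 50.2

50.2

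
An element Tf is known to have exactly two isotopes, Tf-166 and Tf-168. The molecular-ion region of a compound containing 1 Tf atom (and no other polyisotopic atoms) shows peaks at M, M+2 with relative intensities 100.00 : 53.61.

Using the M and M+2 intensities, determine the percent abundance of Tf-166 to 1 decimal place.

65.1%

Write p for the Tf-166 fraction. I(M+2)/I(M) = [C(1,1)·p^0·(1−p)] / p^1 = 1·(1−p)/p = 53.61/100.00 = 0.5361
(1−p)/p = 0.5361/1 = 0.5361  ⇒  p = 1/(1 + 0.5361) = 0.6510
Tf-166: 65.1%, Tf-168: 34.9%.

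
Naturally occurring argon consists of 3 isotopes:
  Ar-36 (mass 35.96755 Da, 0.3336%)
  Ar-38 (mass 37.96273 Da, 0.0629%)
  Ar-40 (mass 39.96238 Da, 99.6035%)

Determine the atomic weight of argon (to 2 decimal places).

39.95 Da

The abundance-weighted mean is 0.003336 × 35.96755 + 0.000629 × 37.96273 + 0.996035 × 39.96238
= 0.119988 + 0.023879 + 39.803929 = 39.947796 Da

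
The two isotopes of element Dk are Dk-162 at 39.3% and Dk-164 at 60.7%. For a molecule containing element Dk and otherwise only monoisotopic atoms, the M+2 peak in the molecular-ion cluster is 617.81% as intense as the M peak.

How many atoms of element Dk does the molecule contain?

4

With n Dk atoms, P(M+2)/P(M) = C(n,1)·p^(n−1)q / p^n = n·q/p = n · 0.607/0.393.
n = 6.1781 × 0.393/0.607 = 4.00 ≈ 4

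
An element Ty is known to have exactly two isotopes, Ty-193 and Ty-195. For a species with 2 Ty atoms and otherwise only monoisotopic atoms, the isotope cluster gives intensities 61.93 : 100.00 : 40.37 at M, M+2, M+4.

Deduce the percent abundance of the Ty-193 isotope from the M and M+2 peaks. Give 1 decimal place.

55.3%

Let p = fractional abundance of Ty-193. I(M+2)/I(M) = [C(2,1)·p^1·(1−p)] / p^2 = 2·(1−p)/p = 100.00/61.93 = 1.6147
(1−p)/p = 1.6147/2 = 0.8074  ⇒  p = 1/(1 + 0.8074) = 0.5533
Ty-193: 55.3%, Ty-195: 44.7%.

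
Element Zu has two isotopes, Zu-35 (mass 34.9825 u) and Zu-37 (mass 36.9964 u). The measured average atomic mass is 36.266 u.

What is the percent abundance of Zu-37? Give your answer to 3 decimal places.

Let x be the fractional abundance of Zu-35; then Zu-37 has abundance 1 − x.
34.9825·x + 36.9964·(1 − x) = 36.266
(34.9825 − 36.9964)·x = 36.266 − 36.9964
x = -0.7304 / -2.0139 = 0.36268 → 36.268% Zu-35, 63.732% Zu-37.

63.732%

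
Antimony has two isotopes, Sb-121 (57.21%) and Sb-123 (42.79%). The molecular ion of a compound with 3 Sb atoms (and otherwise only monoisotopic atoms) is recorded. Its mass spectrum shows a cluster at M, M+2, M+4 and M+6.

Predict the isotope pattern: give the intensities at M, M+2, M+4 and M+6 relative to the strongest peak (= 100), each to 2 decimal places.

44.57 : 100.00 : 74.79 : 18.65

The 3 Sb atoms are independent, so intensities follow the terms of (0.5721 + 0.4279)^3.
P(M) = 0.5721^3 = 0.187247
P(M+2) = 3 × 0.5721^2 × 0.4279^1 = 0.420153
P(M+4) = 3 × 0.5721^1 × 0.4279^2 = 0.314252
P(M+6) = 0.4279^3 = 0.078348
The M+2 peak is largest (0.420153); scaling to 100 gives 44.57 : 100.00 : 74.79 : 18.65.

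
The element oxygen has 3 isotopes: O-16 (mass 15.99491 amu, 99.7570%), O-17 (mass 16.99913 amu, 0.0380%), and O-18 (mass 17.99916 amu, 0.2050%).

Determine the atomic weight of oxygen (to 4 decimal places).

Weight each isotope mass by its fractional abundance: 0.997570 × 15.99491 + 0.000380 × 16.99913 + 0.002050 × 17.99916
= 15.956042 + 0.006460 + 0.036898 = 15.999400 amu

15.9994 amu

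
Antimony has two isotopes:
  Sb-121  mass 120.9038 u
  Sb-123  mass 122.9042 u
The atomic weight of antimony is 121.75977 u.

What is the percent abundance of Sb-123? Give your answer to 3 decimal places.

42.790%

With x = fraction of Sb-121 (so Sb-123 is 1 − x):
120.9038·x + 122.9042·(1 − x) = 121.75977
(120.9038 − 122.9042)·x = 121.75977 − 122.9042
x = -1.14443 / -2.0004 = 0.57210 → 57.210% Sb-121, 42.790% Sb-123.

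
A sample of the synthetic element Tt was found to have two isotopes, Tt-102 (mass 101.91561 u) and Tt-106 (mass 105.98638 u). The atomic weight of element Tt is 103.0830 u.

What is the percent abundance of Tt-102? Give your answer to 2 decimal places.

Let x be the fractional abundance of Tt-102; then Tt-106 has abundance 1 − x.
101.91561·x + 105.98638·(1 − x) = 103.0830
(101.91561 − 105.98638)·x = 103.0830 − 105.98638
x = -2.90338 / -4.07077 = 0.71323 → 71.32% Tt-102, 28.68% Tt-106.

71.32%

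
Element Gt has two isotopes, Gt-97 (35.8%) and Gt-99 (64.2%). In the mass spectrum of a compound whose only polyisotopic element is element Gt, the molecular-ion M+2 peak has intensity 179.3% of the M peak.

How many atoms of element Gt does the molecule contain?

The M+2/M ratio from n Gt atoms is n · q/p = n · 0.642/0.358.
n = 1.793 × 0.358/0.642 = 1.00 ≈ 1

1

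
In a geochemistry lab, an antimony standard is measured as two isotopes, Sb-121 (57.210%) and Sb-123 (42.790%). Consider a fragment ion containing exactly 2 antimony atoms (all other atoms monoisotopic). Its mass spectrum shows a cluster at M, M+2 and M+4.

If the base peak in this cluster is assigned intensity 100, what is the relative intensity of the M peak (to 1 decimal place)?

66.8

Term probabilities: M 0.3273, M+2 0.4896, M+4 0.1831. Base peak = M+2.
P(M+2) = C(2,1) × 0.57210^1 × 0.42790^1 = 2 × 0.5721 × 0.4279 = 0.489603 (base)
P(M) = C(2,0) × 0.57210^2 × 0.42790^0 = 1 × 0.32729841 × 1.0000 = 0.327298
Relative intensity = 0.327298 / 0.489603 × 100 = 66.8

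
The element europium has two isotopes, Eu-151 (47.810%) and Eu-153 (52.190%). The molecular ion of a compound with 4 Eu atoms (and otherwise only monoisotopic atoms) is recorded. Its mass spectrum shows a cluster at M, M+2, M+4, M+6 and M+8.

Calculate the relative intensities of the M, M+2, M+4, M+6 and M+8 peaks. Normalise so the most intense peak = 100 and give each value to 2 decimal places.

Expanding (0.47810 + 0.52190)^4:
P(M) = 0.47810^4 = 0.052249
P(M+2) = 4 × 0.47810^3 × 0.52190^1 = 0.228141
P(M+4) = 6 × 0.47810^2 × 0.52190^2 = 0.373563
P(M+6) = 4 × 0.47810^1 × 0.52190^3 = 0.271857
P(M+8) = 0.52190^4 = 0.074191
The M+4 peak is largest (0.373563); scaling to 100 gives 13.99 : 61.07 : 100.00 : 72.77 : 19.86.

13.99 : 61.07 : 100.00 : 72.77 : 19.86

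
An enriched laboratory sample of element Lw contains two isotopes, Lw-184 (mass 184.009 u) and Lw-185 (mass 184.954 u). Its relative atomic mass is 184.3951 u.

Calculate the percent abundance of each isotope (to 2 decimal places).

Lw-184: 59.14%, Lw-185: 40.86%

Let x be the fractional abundance of Lw-184; then Lw-185 has abundance 1 − x.
184.009·x + 184.954·(1 − x) = 184.3951
(184.009 − 184.954)·x = 184.3951 − 184.954
x = -0.5589 / -0.945 = 0.59143 → 59.14% Lw-184, 40.86% Lw-185.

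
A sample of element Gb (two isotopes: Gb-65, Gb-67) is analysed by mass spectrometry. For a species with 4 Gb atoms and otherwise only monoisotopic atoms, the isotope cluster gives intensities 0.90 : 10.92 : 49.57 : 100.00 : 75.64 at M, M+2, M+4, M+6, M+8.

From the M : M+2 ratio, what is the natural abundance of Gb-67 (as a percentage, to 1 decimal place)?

Write p for the Gb-65 fraction. I(M+2)/I(M) = [C(4,1)·p^3·(1−p)] / p^4 = 4·(1−p)/p = 10.92/0.90 = 12.1333
(1−p)/p = 12.1333/4 = 3.0333  ⇒  p = 1/(1 + 3.0333) = 0.2479
Gb-65: 24.8%, Gb-67: 75.2%.

75.2%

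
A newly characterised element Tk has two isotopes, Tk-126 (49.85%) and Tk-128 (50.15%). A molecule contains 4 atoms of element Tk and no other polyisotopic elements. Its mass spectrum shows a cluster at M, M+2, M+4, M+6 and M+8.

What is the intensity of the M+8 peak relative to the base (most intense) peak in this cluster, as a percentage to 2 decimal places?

16.87%

Binomial terms of (0.4985 + 0.5015)^4: M 0.0618, M+2 0.2485, M+4 0.3750, M+6 0.2515, M+8 0.0633 → M+4 is the base peak.
P(M+4) = C(4,2) × 0.4985^2 × 0.5015^2 = 6 × 0.24850225 × 0.25150225 = 0.374993 (base)
P(M+8) = C(4,4) × 0.4985^0 × 0.5015^4 = 1 × 1.0000 × 0.06325338 = 0.063253
Relative intensity = 0.063253 / 0.374993 × 100 = 16.87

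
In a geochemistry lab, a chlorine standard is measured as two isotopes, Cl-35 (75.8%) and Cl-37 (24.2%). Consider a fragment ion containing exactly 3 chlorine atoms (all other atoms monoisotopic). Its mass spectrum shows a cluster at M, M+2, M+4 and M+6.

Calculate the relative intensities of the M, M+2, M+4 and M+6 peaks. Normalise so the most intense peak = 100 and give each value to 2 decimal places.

100.00 : 95.78 : 30.58 : 3.25

The 3 Cl atoms are independent, so intensities follow the terms of (0.758 + 0.242)^3.
P(M) = 0.758^3 = 0.435520
P(M+2) = 3 × 0.758^2 × 0.242^1 = 0.417133
P(M+4) = 3 × 0.758^1 × 0.242^2 = 0.133175
P(M+6) = 0.242^3 = 0.014172
The M peak is largest (0.435520); scaling to 100 gives 100.00 : 95.78 : 30.58 : 3.25.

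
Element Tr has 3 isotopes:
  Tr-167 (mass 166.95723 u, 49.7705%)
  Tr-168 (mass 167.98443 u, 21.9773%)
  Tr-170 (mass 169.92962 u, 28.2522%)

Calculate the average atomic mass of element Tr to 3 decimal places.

Ar = Σ fᵢ·mᵢ = 0.497705 × 166.95723 + 0.219773 × 167.98443 + 0.282522 × 169.92962
= 83.095448 + 36.918442 + 48.008856 = 168.022746 u

168.023 u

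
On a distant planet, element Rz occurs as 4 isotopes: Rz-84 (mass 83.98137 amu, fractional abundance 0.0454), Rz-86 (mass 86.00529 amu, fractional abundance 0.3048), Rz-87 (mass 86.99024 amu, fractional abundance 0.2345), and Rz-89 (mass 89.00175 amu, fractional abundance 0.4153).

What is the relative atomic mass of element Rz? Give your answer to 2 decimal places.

87.39 amu

Average mass = Σ (abundance × isotope mass) = 0.0454 × 83.98137 + 0.3048 × 86.00529 + 0.2345 × 86.99024 + 0.4153 × 89.00175
= 3.812754 + 26.214412 + 20.399211 + 36.962427 = 87.388804 amu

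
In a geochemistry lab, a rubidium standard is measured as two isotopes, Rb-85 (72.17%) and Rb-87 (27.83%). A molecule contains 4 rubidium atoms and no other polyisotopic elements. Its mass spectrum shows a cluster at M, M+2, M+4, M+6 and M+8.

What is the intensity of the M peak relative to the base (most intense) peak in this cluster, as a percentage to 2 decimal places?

64.83%

(0.7217 + 0.2783)^4 gives M 0.2713, M+2 0.4184, M+4 0.2420, M+6 0.0622, M+8 0.0060; the largest is M+2.
P(M+2) = C(4,1) × 0.7217^3 × 0.2783^1 = 4 × 0.37589809 × 0.2783 = 0.418450 (base)
P(M) = C(4,0) × 0.7217^4 × 0.2783^0 = 1 × 0.27128565 × 1.0000 = 0.271286
Relative intensity = 0.271286 / 0.418450 × 100 = 64.83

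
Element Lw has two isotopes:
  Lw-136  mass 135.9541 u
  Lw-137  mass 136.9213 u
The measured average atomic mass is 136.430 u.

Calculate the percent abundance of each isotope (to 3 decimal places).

Writing the weighted mean with unknown fraction x of Lw-136:
135.9541·x + 136.9213·(1 − x) = 136.430
(135.9541 − 136.9213)·x = 136.430 − 136.9213
x = -0.4913 / -0.9672 = 0.50796 → 50.796% Lw-136, 49.204% Lw-137.

Lw-136: 50.796%, Lw-137: 49.204%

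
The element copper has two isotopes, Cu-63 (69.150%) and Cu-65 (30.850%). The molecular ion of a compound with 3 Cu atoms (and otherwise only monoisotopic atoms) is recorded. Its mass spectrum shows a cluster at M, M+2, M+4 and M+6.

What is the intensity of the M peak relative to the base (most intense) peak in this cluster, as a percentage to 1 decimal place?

74.7%

Binomial terms of (0.69150 + 0.30850)^3: M 0.3307, M+2 0.4425, M+4 0.1974, M+6 0.0294 → M+2 is the base peak.
P(M+2) = C(3,1) × 0.69150^2 × 0.30850^1 = 3 × 0.47817225 × 0.3085 = 0.442548 (base)
P(M) = C(3,0) × 0.69150^3 × 0.30850^0 = 1 × 0.33065611 × 1.0000 = 0.330656
Relative intensity = 0.330656 / 0.442548 × 100 = 74.7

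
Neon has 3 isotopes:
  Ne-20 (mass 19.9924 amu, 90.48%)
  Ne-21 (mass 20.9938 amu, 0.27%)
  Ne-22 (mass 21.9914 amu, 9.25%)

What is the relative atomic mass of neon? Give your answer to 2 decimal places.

20.18 amu

Weight each isotope mass by its fractional abundance: 0.9048 × 19.9924 + 0.0027 × 20.9938 + 0.0925 × 21.9914
= 18.08912 + 0.05668 + 2.03420 = 20.18000 amu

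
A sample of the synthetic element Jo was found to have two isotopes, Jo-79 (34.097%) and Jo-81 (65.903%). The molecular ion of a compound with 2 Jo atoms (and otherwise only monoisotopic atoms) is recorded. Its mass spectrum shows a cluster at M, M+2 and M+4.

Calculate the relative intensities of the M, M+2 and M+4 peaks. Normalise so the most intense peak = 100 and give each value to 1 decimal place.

The 2 Jo atoms are independent, so intensities follow the terms of (0.34097 + 0.65903)^2.
P(M) = 0.34097^2 = 0.116261
P(M+2) = 2 × 0.34097^1 × 0.65903^1 = 0.449419
P(M+4) = 0.65903^2 = 0.434321
The M+2 peak is largest (0.449419); scaling to 100 gives 25.9 : 100.0 : 96.6.

25.9 : 100.0 : 96.6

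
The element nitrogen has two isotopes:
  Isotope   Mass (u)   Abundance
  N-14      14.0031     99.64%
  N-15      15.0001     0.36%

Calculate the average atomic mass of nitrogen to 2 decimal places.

The abundance-weighted mean is 0.9964 × 14.0031 + 0.0036 × 15.0001
= 13.95269 + 0.05400 = 14.00669 u

14.01 u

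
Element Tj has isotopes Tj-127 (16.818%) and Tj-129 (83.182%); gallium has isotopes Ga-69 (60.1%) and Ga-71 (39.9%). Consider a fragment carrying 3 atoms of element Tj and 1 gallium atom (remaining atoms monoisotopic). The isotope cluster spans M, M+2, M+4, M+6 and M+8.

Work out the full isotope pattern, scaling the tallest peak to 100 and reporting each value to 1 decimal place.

0.6 : 9.1 : 49.0 : 100.0 : 47.3

Element Tj pattern (n=3): 0.00475689 : 0.07058287 : 0.34910359 : 0.57555665
Gallium pattern (n=1): 0.6010 : 0.3990
Convolve the two distributions (both contribute in 2-u steps):
  M: 0.00475689×0.6010 = 0.002859
  M+2: 0.00475689×0.3990 + 0.07058287×0.6010 = 0.044318
  M+4: 0.07058287×0.3990 + 0.34910359×0.6010 = 0.237974
  M+6: 0.34910359×0.3990 + 0.57555665×0.6010 = 0.485202
  M+8: 0.57555665×0.3990 = 0.229647
Scale to base peak (0.485202) = 100: 0.6 : 9.1 : 49.0 : 100.0 : 47.3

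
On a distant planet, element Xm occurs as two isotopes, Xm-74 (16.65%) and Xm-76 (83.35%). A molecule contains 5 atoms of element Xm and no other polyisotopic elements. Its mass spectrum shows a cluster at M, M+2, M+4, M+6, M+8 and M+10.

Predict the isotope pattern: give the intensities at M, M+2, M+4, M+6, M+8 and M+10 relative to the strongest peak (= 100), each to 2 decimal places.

Expanding (0.1665 + 0.8335)^5:
P(M) = 0.1665^5 = 0.000128
P(M+2) = 5 × 0.1665^4 × 0.8335^1 = 0.003203
P(M+4) = 10 × 0.1665^3 × 0.8335^2 = 0.032067
P(M+6) = 10 × 0.1665^2 × 0.8335^3 = 0.160526
P(M+8) = 5 × 0.1665^1 × 0.8335^4 = 0.401797
P(M+10) = 0.8335^5 = 0.402280
The M+10 peak is largest (0.402280); scaling to 100 gives 0.03 : 0.80 : 7.97 : 39.90 : 99.88 : 100.00.

0.03 : 0.80 : 7.97 : 39.90 : 99.88 : 100.00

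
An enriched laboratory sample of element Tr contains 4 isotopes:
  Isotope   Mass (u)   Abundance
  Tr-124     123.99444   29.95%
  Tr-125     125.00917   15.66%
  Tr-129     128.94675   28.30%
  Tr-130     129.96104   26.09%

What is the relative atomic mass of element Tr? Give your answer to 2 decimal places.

Weight each isotope mass by its fractional abundance: 0.2995 × 123.99444 + 0.1566 × 125.00917 + 0.2830 × 128.94675 + 0.2609 × 129.96104
= 37.136335 + 19.576436 + 36.491930 + 33.906835 = 127.111536 u

127.11 u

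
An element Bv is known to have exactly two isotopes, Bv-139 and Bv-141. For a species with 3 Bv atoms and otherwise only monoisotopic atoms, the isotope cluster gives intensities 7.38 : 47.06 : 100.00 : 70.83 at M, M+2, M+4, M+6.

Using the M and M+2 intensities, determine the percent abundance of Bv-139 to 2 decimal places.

31.99%

Write p for the Bv-139 fraction. I(M+2)/I(M) = [C(3,1)·p^2·(1−p)] / p^3 = 3·(1−p)/p = 47.06/7.38 = 6.3767
(1−p)/p = 6.3767/3 = 2.1256  ⇒  p = 1/(1 + 2.1256) = 0.3199
Bv-139: 31.99%, Bv-141: 68.01%.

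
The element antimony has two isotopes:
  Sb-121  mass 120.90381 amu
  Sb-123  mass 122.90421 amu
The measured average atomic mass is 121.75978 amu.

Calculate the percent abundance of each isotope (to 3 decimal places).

Sb-121: 57.210%, Sb-123: 42.790%

With x = fraction of Sb-121 (so Sb-123 is 1 − x):
120.90381·x + 122.90421·(1 − x) = 121.75978
(120.90381 − 122.90421)·x = 121.75978 − 122.90421
x = -1.14443 / -2.00040 = 0.57210 → 57.210% Sb-121, 42.790% Sb-123.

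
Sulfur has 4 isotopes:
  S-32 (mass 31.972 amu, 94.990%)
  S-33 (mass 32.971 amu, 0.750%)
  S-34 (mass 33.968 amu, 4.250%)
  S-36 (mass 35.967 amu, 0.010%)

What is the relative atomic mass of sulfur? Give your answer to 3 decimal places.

32.065 amu

The abundance-weighted mean is 0.94990 × 31.972 + 0.00750 × 32.971 + 0.04250 × 33.968 + 0.00010 × 35.967
= 30.3702 + 0.2473 + 1.4436 + 0.0036 = 32.0647 amu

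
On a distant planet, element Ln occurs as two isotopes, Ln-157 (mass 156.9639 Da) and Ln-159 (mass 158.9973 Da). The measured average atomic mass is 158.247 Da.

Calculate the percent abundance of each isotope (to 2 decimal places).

Let x be the fractional abundance of Ln-157; then Ln-159 has abundance 1 − x.
156.9639·x + 158.9973·(1 − x) = 158.247
(156.9639 − 158.9973)·x = 158.247 − 158.9973
x = -0.7503 / -2.0334 = 0.36899 → 36.90% Ln-157, 63.10% Ln-159.

Ln-157: 36.90%, Ln-159: 63.10%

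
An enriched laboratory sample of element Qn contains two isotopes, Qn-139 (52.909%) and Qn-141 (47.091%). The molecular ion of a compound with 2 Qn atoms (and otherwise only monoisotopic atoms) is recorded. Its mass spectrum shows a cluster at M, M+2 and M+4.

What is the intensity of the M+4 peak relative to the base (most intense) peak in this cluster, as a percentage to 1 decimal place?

44.5%

(0.52909 + 0.47091)^2 gives M 0.2799, M+2 0.4983, M+4 0.2218; the largest is M+2.
P(M+2) = C(2,1) × 0.52909^1 × 0.47091^1 = 2 × 0.52909 × 0.47091 = 0.498308 (base)
P(M+4) = C(2,2) × 0.52909^0 × 0.47091^2 = 1 × 1.0000 × 0.22175623 = 0.221756
Relative intensity = 0.221756 / 0.498308 × 100 = 44.5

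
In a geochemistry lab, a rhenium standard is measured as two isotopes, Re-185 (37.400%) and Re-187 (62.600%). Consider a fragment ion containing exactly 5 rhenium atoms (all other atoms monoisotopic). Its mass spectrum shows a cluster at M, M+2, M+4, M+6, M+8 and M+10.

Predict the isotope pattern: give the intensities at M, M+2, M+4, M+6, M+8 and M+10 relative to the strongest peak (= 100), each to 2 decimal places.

Expanding (0.37400 + 0.62600)^5:
P(M) = 0.37400^5 = 0.007317
P(M+2) = 5 × 0.37400^4 × 0.62600^1 = 0.061239
P(M+4) = 10 × 0.37400^3 × 0.62600^2 = 0.205005
P(M+6) = 10 × 0.37400^2 × 0.62600^3 = 0.343136
P(M+8) = 5 × 0.37400^1 × 0.62600^4 = 0.287170
P(M+10) = 0.62600^5 = 0.096133
The M+6 peak is largest (0.343136); scaling to 100 gives 2.13 : 17.85 : 59.74 : 100.00 : 83.69 : 28.02.

2.13 : 17.85 : 59.74 : 100.00 : 83.69 : 28.02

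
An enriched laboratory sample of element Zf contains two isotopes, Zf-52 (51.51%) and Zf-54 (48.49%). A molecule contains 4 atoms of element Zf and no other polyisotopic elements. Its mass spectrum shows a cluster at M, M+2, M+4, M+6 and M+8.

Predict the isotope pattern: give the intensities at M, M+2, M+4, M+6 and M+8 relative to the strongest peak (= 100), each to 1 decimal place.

18.8 : 70.8 : 100.0 : 62.8 : 14.8

Expanding (0.5151 + 0.4849)^4:
P(M) = 0.5151^4 = 0.070399
P(M+2) = 4 × 0.5151^3 × 0.4849^1 = 0.265086
P(M+4) = 6 × 0.5151^2 × 0.4849^2 = 0.374316
P(M+6) = 4 × 0.5151^1 × 0.4849^3 = 0.234914
P(M+8) = 0.4849^4 = 0.055285
The M+4 peak is largest (0.374316); scaling to 100 gives 18.8 : 70.8 : 100.0 : 62.8 : 14.8.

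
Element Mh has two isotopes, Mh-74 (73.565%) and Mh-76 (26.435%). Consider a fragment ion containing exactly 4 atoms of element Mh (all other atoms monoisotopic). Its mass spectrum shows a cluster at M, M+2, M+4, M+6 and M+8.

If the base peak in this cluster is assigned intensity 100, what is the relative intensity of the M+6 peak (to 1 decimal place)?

Binomial terms of (0.73565 + 0.26435)^4: M 0.2929, M+2 0.4210, M+4 0.2269, M+6 0.0544, M+8 0.0049 → M+2 is the base peak.
P(M+2) = C(4,1) × 0.73565^3 × 0.26435^1 = 4 × 0.39811975 × 0.26435 = 0.420972 (base)
P(M+6) = C(4,3) × 0.73565^1 × 0.26435^3 = 4 × 0.73565 × 0.01847302 = 0.054359
Relative intensity = 0.054359 / 0.420972 × 100 = 12.9

12.9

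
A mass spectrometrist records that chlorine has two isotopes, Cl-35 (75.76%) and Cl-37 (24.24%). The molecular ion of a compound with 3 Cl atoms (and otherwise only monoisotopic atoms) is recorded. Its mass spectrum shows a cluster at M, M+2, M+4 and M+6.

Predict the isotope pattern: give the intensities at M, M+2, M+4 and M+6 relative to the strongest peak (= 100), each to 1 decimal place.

Each Cl atom is independently Cl-35 (p = 0.7576) or Cl-37 (q = 0.2424); the cluster is the binomial expansion (p + q)^3.
P(M) = 0.7576^3 = 0.434830
P(M+2) = 3 × 0.7576^2 × 0.2424^1 = 0.417382
P(M+4) = 3 × 0.7576^1 × 0.2424^2 = 0.133545
P(M+6) = 0.2424^3 = 0.014243
The M peak is largest (0.434830); scaling to 100 gives 100.0 : 96.0 : 30.7 : 3.3.

100.0 : 96.0 : 30.7 : 3.3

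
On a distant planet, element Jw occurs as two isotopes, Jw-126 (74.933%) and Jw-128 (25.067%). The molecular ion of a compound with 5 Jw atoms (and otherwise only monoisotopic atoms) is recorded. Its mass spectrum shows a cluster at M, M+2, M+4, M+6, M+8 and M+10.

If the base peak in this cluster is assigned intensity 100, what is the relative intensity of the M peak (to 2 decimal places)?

Term probabilities: M 0.2362, M+2 0.3952, M+4 0.2644, M+6 0.0884, M+8 0.0148, M+10 0.0010. Base peak = M+2.
P(M+2) = C(5,1) × 0.74933^4 × 0.25067^1 = 5 × 0.31527714 × 0.25067 = 0.395153 (base)
P(M) = C(5,0) × 0.74933^5 × 0.25067^0 = 1 × 0.23624662 × 1.0000 = 0.236247
Relative intensity = 0.236247 / 0.395153 × 100 = 59.79

59.79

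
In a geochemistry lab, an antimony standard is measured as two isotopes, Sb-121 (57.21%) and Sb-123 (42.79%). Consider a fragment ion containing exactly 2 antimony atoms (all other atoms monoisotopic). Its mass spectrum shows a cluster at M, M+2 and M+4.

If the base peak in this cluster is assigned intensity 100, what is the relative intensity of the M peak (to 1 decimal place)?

Binomial terms of (0.5721 + 0.4279)^2: M 0.3273, M+2 0.4896, M+4 0.1831 → M+2 is the base peak.
P(M+2) = C(2,1) × 0.5721^1 × 0.4279^1 = 2 × 0.5721 × 0.4279 = 0.489603 (base)
P(M) = C(2,0) × 0.5721^2 × 0.4279^0 = 1 × 0.32729841 × 1.0000 = 0.327298
Relative intensity = 0.327298 / 0.489603 × 100 = 66.8

66.8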